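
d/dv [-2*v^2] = -4*v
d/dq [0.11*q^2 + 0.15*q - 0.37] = 0.22*q + 0.15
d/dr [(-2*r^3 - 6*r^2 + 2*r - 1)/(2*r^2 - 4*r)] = (-r^4 + 4*r^3 + 5*r^2 + r - 1)/(r^2*(r^2 - 4*r + 4))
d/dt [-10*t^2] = -20*t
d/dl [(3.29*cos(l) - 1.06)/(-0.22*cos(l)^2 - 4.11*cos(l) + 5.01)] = (-0.7238*cos(l)^2 + 0.4664*cos(l) - 12.1263)*sin(l)/(0.0484*cos(l)^4 + 1.8084*cos(l)^3 + 14.6877*cos(l)^2 - 41.1822*cos(l) + 25.1001)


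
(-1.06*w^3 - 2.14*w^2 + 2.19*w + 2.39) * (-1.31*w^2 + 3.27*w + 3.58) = 1.3886*w^5 - 0.6628*w^4 - 13.6615*w^3 - 3.6308*w^2 + 15.6555*w + 8.5562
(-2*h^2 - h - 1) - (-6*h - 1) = -2*h^2 + 5*h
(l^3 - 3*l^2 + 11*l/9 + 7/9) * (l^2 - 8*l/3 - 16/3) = l^5 - 17*l^4/3 + 35*l^3/9 + 365*l^2/27 - 232*l/27 - 112/27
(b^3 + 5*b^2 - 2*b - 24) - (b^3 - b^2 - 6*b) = 6*b^2 + 4*b - 24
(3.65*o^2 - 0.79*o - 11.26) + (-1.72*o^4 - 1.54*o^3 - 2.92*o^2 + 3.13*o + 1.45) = -1.72*o^4 - 1.54*o^3 + 0.73*o^2 + 2.34*o - 9.81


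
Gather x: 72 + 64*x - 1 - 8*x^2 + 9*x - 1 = -8*x^2 + 73*x + 70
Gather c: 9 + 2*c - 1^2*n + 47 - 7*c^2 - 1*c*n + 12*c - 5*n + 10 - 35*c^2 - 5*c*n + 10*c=-42*c^2 + c*(24 - 6*n) - 6*n + 66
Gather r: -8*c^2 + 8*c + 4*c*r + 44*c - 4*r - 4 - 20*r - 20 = -8*c^2 + 52*c + r*(4*c - 24) - 24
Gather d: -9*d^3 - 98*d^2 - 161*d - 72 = -9*d^3 - 98*d^2 - 161*d - 72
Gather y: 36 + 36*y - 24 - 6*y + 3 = 30*y + 15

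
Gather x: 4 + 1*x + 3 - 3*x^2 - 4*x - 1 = -3*x^2 - 3*x + 6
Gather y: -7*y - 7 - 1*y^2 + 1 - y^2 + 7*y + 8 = 2 - 2*y^2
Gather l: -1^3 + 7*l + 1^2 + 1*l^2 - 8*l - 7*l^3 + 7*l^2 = -7*l^3 + 8*l^2 - l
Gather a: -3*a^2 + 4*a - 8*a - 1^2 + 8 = -3*a^2 - 4*a + 7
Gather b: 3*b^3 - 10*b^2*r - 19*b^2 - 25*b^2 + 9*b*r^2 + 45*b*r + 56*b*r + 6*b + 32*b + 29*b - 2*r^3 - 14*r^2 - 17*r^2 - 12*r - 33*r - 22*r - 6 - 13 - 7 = 3*b^3 + b^2*(-10*r - 44) + b*(9*r^2 + 101*r + 67) - 2*r^3 - 31*r^2 - 67*r - 26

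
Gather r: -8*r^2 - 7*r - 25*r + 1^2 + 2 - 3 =-8*r^2 - 32*r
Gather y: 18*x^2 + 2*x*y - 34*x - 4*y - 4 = 18*x^2 - 34*x + y*(2*x - 4) - 4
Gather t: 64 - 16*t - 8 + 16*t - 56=0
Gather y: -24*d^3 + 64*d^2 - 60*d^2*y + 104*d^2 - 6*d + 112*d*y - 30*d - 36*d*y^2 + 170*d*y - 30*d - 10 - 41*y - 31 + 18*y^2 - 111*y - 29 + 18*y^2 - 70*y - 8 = -24*d^3 + 168*d^2 - 66*d + y^2*(36 - 36*d) + y*(-60*d^2 + 282*d - 222) - 78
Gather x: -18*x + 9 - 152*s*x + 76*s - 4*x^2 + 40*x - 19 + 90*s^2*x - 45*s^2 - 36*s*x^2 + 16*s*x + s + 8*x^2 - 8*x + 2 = -45*s^2 + 77*s + x^2*(4 - 36*s) + x*(90*s^2 - 136*s + 14) - 8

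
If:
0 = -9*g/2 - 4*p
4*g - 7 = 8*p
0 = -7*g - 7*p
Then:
No Solution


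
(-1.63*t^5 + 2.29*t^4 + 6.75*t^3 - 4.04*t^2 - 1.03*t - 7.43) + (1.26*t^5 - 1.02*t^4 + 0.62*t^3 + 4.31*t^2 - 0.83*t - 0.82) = -0.37*t^5 + 1.27*t^4 + 7.37*t^3 + 0.27*t^2 - 1.86*t - 8.25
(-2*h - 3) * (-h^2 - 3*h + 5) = 2*h^3 + 9*h^2 - h - 15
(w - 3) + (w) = 2*w - 3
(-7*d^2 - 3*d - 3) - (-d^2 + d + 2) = -6*d^2 - 4*d - 5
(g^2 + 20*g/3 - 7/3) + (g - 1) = g^2 + 23*g/3 - 10/3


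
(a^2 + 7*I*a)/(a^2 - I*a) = (a + 7*I)/(a - I)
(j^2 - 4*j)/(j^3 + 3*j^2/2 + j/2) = 2*(j - 4)/(2*j^2 + 3*j + 1)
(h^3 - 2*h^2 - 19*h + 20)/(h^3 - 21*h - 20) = (h - 1)/(h + 1)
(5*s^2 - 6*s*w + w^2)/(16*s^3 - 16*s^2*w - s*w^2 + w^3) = (5*s - w)/(16*s^2 - w^2)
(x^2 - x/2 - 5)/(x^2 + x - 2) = (x - 5/2)/(x - 1)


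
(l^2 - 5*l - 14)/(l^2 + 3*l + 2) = (l - 7)/(l + 1)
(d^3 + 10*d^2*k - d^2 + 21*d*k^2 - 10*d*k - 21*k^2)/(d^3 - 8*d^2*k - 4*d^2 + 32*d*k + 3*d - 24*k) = (d^2 + 10*d*k + 21*k^2)/(d^2 - 8*d*k - 3*d + 24*k)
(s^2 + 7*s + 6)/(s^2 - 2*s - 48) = (s + 1)/(s - 8)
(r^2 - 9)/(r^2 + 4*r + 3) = (r - 3)/(r + 1)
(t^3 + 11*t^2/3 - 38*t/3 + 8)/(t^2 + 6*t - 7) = (t^2 + 14*t/3 - 8)/(t + 7)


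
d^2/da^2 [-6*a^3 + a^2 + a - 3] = 2 - 36*a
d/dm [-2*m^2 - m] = -4*m - 1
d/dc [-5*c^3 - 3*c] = -15*c^2 - 3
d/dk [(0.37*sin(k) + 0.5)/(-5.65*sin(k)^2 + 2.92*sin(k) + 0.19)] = (2.0905*sin(k)^2 + 5.65*sin(k) - 1.3897)*cos(k)/(31.9225*sin(k)^4 - 32.996*sin(k)^3 + 6.3794*sin(k)^2 + 1.1096*sin(k) + 0.0361)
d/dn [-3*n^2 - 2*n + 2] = -6*n - 2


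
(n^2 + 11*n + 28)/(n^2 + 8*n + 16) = (n + 7)/(n + 4)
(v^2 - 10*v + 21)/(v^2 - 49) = (v - 3)/(v + 7)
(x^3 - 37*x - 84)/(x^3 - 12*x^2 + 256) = (x^2 - 4*x - 21)/(x^2 - 16*x + 64)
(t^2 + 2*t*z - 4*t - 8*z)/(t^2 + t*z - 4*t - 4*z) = (t + 2*z)/(t + z)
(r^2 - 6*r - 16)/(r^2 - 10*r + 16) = (r + 2)/(r - 2)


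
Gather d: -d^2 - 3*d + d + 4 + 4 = -d^2 - 2*d + 8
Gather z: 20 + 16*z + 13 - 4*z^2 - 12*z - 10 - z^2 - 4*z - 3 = 20 - 5*z^2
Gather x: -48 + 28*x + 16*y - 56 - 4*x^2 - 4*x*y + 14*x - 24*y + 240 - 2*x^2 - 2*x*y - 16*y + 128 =-6*x^2 + x*(42 - 6*y) - 24*y + 264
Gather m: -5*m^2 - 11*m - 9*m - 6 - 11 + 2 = -5*m^2 - 20*m - 15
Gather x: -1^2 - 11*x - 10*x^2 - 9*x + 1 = -10*x^2 - 20*x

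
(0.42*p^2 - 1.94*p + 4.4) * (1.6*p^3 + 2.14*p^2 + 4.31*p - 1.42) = 0.672*p^5 - 2.2052*p^4 + 4.6986*p^3 + 0.458200000000003*p^2 + 21.7188*p - 6.248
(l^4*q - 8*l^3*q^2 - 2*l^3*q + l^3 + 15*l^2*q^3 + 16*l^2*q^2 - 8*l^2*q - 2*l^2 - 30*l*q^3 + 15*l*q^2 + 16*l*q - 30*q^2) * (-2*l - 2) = -2*l^5*q + 16*l^4*q^2 + 2*l^4*q - 2*l^4 - 30*l^3*q^3 - 16*l^3*q^2 + 20*l^3*q + 2*l^3 + 30*l^2*q^3 - 62*l^2*q^2 - 16*l^2*q + 4*l^2 + 60*l*q^3 + 30*l*q^2 - 32*l*q + 60*q^2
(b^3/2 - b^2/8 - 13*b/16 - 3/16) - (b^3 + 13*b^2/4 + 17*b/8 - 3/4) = -b^3/2 - 27*b^2/8 - 47*b/16 + 9/16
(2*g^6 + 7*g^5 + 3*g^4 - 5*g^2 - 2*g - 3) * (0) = 0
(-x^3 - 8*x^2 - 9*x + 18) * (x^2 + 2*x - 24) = -x^5 - 10*x^4 - x^3 + 192*x^2 + 252*x - 432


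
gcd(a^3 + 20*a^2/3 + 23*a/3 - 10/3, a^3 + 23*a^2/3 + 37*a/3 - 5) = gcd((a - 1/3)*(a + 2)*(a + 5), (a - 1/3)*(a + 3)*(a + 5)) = a^2 + 14*a/3 - 5/3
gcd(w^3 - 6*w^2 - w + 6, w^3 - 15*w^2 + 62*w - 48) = w^2 - 7*w + 6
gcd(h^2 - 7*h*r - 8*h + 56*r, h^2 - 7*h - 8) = h - 8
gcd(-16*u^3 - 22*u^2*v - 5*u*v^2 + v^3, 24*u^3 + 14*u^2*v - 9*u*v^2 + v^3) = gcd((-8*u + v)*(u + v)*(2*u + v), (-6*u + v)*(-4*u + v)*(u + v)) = u + v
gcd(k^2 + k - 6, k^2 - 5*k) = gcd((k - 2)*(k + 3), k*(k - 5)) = 1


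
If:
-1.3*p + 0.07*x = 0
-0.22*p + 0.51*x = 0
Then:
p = 0.00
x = 0.00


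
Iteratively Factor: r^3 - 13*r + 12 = (r - 3)*(r^2 + 3*r - 4) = (r - 3)*(r - 1)*(r + 4)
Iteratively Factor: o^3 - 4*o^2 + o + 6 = (o + 1)*(o^2 - 5*o + 6) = (o - 2)*(o + 1)*(o - 3)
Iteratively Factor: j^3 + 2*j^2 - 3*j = (j + 3)*(j^2 - j) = (j - 1)*(j + 3)*(j)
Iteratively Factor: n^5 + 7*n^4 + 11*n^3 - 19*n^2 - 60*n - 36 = (n + 3)*(n^4 + 4*n^3 - n^2 - 16*n - 12) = (n + 3)^2*(n^3 + n^2 - 4*n - 4) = (n + 1)*(n + 3)^2*(n^2 - 4) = (n - 2)*(n + 1)*(n + 3)^2*(n + 2)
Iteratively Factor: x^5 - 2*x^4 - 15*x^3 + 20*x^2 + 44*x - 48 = (x - 2)*(x^4 - 15*x^2 - 10*x + 24) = (x - 2)*(x - 1)*(x^3 + x^2 - 14*x - 24) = (x - 4)*(x - 2)*(x - 1)*(x^2 + 5*x + 6) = (x - 4)*(x - 2)*(x - 1)*(x + 3)*(x + 2)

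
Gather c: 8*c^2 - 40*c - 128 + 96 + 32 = 8*c^2 - 40*c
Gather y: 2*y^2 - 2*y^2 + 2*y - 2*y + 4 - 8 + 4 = 0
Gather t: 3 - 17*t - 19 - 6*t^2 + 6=-6*t^2 - 17*t - 10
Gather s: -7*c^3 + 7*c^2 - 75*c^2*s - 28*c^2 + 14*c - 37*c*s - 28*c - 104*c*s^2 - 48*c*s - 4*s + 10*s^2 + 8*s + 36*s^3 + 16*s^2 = -7*c^3 - 21*c^2 - 14*c + 36*s^3 + s^2*(26 - 104*c) + s*(-75*c^2 - 85*c + 4)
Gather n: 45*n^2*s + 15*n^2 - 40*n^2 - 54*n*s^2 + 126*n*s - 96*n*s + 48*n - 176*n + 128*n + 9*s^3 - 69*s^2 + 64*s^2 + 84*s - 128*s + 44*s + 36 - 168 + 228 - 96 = n^2*(45*s - 25) + n*(-54*s^2 + 30*s) + 9*s^3 - 5*s^2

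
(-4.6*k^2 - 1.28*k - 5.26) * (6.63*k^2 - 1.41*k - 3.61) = -30.498*k^4 - 2.0004*k^3 - 16.463*k^2 + 12.0374*k + 18.9886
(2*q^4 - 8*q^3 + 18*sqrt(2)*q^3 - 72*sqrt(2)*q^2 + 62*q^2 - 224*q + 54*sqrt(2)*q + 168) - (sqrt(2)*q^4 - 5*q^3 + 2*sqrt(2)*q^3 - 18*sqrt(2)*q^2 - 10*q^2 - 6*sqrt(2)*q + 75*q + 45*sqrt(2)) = -sqrt(2)*q^4 + 2*q^4 - 3*q^3 + 16*sqrt(2)*q^3 - 54*sqrt(2)*q^2 + 72*q^2 - 299*q + 60*sqrt(2)*q - 45*sqrt(2) + 168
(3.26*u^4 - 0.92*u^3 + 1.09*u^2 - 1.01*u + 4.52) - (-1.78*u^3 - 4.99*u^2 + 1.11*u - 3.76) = 3.26*u^4 + 0.86*u^3 + 6.08*u^2 - 2.12*u + 8.28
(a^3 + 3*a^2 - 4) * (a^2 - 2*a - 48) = a^5 + a^4 - 54*a^3 - 148*a^2 + 8*a + 192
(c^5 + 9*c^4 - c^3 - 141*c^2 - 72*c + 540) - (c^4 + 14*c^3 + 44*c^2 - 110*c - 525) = c^5 + 8*c^4 - 15*c^3 - 185*c^2 + 38*c + 1065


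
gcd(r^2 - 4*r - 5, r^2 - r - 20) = r - 5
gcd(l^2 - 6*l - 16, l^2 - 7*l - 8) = l - 8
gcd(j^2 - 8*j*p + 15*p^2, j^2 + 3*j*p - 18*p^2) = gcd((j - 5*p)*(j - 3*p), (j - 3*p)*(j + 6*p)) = -j + 3*p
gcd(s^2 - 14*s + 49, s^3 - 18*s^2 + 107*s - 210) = s - 7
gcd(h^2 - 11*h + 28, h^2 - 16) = h - 4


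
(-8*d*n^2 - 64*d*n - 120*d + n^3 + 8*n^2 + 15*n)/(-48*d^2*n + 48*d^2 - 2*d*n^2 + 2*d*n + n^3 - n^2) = (n^2 + 8*n + 15)/(6*d*n - 6*d + n^2 - n)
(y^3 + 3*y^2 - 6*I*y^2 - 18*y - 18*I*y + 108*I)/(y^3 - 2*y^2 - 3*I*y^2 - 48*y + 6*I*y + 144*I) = (y^2 - 3*y*(1 + 2*I) + 18*I)/(y^2 - y*(8 + 3*I) + 24*I)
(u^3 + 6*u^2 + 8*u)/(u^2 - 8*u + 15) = u*(u^2 + 6*u + 8)/(u^2 - 8*u + 15)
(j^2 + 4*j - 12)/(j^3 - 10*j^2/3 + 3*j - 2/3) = 3*(j + 6)/(3*j^2 - 4*j + 1)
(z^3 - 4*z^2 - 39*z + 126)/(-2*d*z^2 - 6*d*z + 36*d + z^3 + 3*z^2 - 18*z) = (z - 7)/(-2*d + z)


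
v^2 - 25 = (v - 5)*(v + 5)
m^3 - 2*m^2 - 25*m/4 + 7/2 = (m - 7/2)*(m - 1/2)*(m + 2)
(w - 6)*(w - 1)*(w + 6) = w^3 - w^2 - 36*w + 36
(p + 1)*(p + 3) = p^2 + 4*p + 3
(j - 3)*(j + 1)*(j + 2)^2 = j^4 + 2*j^3 - 7*j^2 - 20*j - 12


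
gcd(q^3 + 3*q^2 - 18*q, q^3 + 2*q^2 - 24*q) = q^2 + 6*q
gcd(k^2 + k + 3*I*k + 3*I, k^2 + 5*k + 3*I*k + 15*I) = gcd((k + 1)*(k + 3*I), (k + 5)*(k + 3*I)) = k + 3*I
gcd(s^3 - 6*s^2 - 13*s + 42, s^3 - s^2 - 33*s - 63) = s^2 - 4*s - 21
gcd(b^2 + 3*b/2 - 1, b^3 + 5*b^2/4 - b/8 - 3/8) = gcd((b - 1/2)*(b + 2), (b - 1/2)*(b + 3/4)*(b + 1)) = b - 1/2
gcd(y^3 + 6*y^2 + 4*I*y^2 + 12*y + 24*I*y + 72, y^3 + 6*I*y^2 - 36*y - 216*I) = y^2 + y*(6 + 6*I) + 36*I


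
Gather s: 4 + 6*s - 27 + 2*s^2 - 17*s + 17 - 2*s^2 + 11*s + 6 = 0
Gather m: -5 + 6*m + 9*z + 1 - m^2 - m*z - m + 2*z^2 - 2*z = -m^2 + m*(5 - z) + 2*z^2 + 7*z - 4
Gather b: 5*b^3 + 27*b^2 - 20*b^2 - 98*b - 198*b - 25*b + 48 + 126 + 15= 5*b^3 + 7*b^2 - 321*b + 189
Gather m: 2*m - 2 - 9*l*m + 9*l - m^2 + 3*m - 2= 9*l - m^2 + m*(5 - 9*l) - 4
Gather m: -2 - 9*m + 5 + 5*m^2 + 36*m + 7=5*m^2 + 27*m + 10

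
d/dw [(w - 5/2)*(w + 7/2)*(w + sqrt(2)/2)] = 3*w^2 + sqrt(2)*w + 2*w - 35/4 + sqrt(2)/2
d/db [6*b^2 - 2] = 12*b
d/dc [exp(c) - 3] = exp(c)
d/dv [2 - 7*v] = -7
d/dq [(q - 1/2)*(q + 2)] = 2*q + 3/2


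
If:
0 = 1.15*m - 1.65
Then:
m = 1.43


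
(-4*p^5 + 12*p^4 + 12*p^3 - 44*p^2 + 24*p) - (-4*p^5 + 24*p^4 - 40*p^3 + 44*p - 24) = -12*p^4 + 52*p^3 - 44*p^2 - 20*p + 24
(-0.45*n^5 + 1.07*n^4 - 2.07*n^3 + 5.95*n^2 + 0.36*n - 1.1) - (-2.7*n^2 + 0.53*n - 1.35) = -0.45*n^5 + 1.07*n^4 - 2.07*n^3 + 8.65*n^2 - 0.17*n + 0.25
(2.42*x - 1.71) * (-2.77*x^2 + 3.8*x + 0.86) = -6.7034*x^3 + 13.9327*x^2 - 4.4168*x - 1.4706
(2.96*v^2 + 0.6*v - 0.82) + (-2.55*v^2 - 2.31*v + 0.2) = 0.41*v^2 - 1.71*v - 0.62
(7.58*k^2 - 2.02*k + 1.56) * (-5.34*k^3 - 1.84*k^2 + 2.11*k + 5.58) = -40.4772*k^5 - 3.1604*k^4 + 11.3802*k^3 + 35.1638*k^2 - 7.98*k + 8.7048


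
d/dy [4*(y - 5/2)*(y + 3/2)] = 8*y - 4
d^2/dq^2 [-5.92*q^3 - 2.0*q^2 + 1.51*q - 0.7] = -35.52*q - 4.0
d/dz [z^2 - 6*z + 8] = 2*z - 6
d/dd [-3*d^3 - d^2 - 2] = d*(-9*d - 2)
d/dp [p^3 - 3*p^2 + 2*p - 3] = 3*p^2 - 6*p + 2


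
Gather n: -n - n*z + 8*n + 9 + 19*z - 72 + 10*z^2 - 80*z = n*(7 - z) + 10*z^2 - 61*z - 63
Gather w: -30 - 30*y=-30*y - 30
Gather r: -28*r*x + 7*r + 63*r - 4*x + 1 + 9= r*(70 - 28*x) - 4*x + 10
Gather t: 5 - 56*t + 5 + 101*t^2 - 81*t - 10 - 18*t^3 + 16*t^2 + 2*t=-18*t^3 + 117*t^2 - 135*t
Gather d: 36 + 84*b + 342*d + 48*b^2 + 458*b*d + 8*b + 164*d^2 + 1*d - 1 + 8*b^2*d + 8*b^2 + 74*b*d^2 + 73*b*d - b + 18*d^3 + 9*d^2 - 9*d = 56*b^2 + 91*b + 18*d^3 + d^2*(74*b + 173) + d*(8*b^2 + 531*b + 334) + 35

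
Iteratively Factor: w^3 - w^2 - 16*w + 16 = (w - 4)*(w^2 + 3*w - 4) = (w - 4)*(w - 1)*(w + 4)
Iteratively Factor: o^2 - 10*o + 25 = (o - 5)*(o - 5)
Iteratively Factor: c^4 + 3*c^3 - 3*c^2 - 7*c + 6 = (c + 3)*(c^3 - 3*c + 2) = (c + 2)*(c + 3)*(c^2 - 2*c + 1) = (c - 1)*(c + 2)*(c + 3)*(c - 1)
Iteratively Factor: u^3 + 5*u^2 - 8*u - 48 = (u - 3)*(u^2 + 8*u + 16) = (u - 3)*(u + 4)*(u + 4)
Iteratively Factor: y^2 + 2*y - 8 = (y + 4)*(y - 2)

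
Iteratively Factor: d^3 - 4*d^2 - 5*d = (d - 5)*(d^2 + d) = d*(d - 5)*(d + 1)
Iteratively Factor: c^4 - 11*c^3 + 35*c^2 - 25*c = (c - 1)*(c^3 - 10*c^2 + 25*c) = c*(c - 1)*(c^2 - 10*c + 25) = c*(c - 5)*(c - 1)*(c - 5)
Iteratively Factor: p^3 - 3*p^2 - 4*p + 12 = (p - 3)*(p^2 - 4) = (p - 3)*(p - 2)*(p + 2)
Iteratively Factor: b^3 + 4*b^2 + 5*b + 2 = (b + 1)*(b^2 + 3*b + 2) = (b + 1)*(b + 2)*(b + 1)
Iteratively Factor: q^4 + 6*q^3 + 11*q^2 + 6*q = (q + 1)*(q^3 + 5*q^2 + 6*q) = (q + 1)*(q + 2)*(q^2 + 3*q) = (q + 1)*(q + 2)*(q + 3)*(q)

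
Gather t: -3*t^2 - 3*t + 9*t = -3*t^2 + 6*t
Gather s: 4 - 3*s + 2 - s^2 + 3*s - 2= 4 - s^2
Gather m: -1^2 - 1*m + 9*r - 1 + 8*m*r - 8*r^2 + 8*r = m*(8*r - 1) - 8*r^2 + 17*r - 2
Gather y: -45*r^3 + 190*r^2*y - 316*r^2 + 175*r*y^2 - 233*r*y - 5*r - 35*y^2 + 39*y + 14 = -45*r^3 - 316*r^2 - 5*r + y^2*(175*r - 35) + y*(190*r^2 - 233*r + 39) + 14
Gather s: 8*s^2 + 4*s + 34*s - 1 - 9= 8*s^2 + 38*s - 10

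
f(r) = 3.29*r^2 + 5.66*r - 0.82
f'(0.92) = 11.71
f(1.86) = 21.09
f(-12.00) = 405.02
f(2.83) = 41.55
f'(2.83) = 24.28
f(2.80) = 40.82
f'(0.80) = 10.92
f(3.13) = 49.13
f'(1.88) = 18.03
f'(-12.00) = -73.30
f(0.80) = 5.81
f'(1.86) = 17.90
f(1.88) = 21.45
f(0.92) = 7.17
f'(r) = 6.58*r + 5.66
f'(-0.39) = 3.09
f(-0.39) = -2.53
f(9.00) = 316.61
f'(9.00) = 64.88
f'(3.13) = 26.26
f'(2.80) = 24.08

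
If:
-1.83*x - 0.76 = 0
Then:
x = -0.42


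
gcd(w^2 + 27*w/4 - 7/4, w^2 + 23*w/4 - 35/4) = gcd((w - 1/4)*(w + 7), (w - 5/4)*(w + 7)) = w + 7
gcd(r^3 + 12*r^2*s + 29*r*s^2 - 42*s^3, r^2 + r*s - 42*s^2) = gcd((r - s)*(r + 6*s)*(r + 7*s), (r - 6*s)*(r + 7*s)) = r + 7*s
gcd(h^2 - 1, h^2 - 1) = h^2 - 1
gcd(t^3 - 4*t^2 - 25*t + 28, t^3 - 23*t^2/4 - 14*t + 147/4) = t - 7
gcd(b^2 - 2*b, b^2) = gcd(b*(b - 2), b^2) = b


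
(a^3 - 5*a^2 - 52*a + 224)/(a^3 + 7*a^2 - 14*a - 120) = (a^2 - a - 56)/(a^2 + 11*a + 30)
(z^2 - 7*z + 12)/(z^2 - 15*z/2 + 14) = 2*(z - 3)/(2*z - 7)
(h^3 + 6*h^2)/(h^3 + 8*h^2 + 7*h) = h*(h + 6)/(h^2 + 8*h + 7)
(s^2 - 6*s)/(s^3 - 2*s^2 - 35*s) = (6 - s)/(-s^2 + 2*s + 35)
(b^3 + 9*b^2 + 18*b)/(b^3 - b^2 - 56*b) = (b^2 + 9*b + 18)/(b^2 - b - 56)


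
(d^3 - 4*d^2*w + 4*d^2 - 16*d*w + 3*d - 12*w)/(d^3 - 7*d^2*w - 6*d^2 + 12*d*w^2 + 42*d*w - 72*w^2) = (-d^2 - 4*d - 3)/(-d^2 + 3*d*w + 6*d - 18*w)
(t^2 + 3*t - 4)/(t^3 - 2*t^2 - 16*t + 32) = (t - 1)/(t^2 - 6*t + 8)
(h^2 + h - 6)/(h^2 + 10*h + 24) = (h^2 + h - 6)/(h^2 + 10*h + 24)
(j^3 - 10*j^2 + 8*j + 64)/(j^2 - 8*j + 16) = (j^2 - 6*j - 16)/(j - 4)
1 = 1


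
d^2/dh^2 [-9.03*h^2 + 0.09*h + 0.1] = -18.0600000000000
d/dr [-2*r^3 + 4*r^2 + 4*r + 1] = -6*r^2 + 8*r + 4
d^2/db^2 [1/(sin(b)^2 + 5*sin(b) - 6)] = (-65*sin(b) + sin(3*b) + 19*cos(2*b)/2 - 143/2)/((sin(b) - 1)^2*(sin(b) + 6)^3)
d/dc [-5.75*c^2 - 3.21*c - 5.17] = -11.5*c - 3.21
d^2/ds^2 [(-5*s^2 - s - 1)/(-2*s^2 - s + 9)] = 2*(-6*s^3 + 282*s^2 + 60*s + 433)/(8*s^6 + 12*s^5 - 102*s^4 - 107*s^3 + 459*s^2 + 243*s - 729)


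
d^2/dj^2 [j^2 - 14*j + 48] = 2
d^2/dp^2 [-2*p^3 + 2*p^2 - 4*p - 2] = 4 - 12*p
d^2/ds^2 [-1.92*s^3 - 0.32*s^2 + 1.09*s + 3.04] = -11.52*s - 0.64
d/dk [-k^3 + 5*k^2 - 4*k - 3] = -3*k^2 + 10*k - 4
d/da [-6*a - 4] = -6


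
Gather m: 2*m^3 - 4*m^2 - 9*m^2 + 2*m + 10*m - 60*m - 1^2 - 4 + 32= 2*m^3 - 13*m^2 - 48*m + 27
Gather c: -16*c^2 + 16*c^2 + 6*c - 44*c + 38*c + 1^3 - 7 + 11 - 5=0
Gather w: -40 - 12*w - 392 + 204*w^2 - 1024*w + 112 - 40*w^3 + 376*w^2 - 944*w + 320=-40*w^3 + 580*w^2 - 1980*w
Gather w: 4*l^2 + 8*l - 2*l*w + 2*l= 4*l^2 - 2*l*w + 10*l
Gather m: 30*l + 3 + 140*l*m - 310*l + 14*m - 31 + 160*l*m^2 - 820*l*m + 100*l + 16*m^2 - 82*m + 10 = -180*l + m^2*(160*l + 16) + m*(-680*l - 68) - 18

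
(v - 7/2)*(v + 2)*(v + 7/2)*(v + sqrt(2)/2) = v^4 + sqrt(2)*v^3/2 + 2*v^3 - 49*v^2/4 + sqrt(2)*v^2 - 49*v/2 - 49*sqrt(2)*v/8 - 49*sqrt(2)/4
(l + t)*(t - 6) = l*t - 6*l + t^2 - 6*t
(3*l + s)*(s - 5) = 3*l*s - 15*l + s^2 - 5*s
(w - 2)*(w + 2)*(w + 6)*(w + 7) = w^4 + 13*w^3 + 38*w^2 - 52*w - 168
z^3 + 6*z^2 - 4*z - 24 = (z - 2)*(z + 2)*(z + 6)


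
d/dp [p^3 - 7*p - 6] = 3*p^2 - 7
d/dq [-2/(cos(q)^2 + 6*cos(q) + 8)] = -4*(cos(q) + 3)*sin(q)/(cos(q)^2 + 6*cos(q) + 8)^2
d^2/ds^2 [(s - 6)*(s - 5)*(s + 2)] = 6*s - 18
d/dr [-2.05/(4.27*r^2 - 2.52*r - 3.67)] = (17.507*r - 5.166)/(-4.27*r^2 + 2.52*r + 3.67)^2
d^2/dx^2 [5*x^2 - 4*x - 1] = 10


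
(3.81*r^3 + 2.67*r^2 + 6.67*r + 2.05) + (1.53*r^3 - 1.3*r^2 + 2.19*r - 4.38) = 5.34*r^3 + 1.37*r^2 + 8.86*r - 2.33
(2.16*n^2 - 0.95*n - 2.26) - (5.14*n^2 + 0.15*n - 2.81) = -2.98*n^2 - 1.1*n + 0.55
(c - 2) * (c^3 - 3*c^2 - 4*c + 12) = c^4 - 5*c^3 + 2*c^2 + 20*c - 24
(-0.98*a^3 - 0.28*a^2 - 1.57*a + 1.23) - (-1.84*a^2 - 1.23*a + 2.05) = -0.98*a^3 + 1.56*a^2 - 0.34*a - 0.82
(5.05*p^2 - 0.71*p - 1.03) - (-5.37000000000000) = 5.05*p^2 - 0.71*p + 4.34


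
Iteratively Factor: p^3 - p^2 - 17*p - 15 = (p + 3)*(p^2 - 4*p - 5) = (p + 1)*(p + 3)*(p - 5)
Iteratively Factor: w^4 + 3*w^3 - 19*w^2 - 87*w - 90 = (w + 2)*(w^3 + w^2 - 21*w - 45) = (w + 2)*(w + 3)*(w^2 - 2*w - 15) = (w - 5)*(w + 2)*(w + 3)*(w + 3)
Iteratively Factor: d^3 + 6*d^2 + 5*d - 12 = (d + 4)*(d^2 + 2*d - 3) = (d + 3)*(d + 4)*(d - 1)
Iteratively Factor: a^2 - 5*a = (a)*(a - 5)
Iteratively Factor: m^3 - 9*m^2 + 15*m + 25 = (m + 1)*(m^2 - 10*m + 25) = (m - 5)*(m + 1)*(m - 5)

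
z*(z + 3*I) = z^2 + 3*I*z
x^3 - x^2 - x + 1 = (x - 1)^2*(x + 1)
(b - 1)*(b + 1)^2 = b^3 + b^2 - b - 1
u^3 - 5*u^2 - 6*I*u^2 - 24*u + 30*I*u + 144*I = (u - 8)*(u + 3)*(u - 6*I)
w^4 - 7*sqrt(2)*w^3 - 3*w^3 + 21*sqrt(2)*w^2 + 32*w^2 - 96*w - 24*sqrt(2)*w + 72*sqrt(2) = (w - 3)*(w - 3*sqrt(2))*(w - 2*sqrt(2))^2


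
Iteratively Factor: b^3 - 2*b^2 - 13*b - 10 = (b + 2)*(b^2 - 4*b - 5) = (b + 1)*(b + 2)*(b - 5)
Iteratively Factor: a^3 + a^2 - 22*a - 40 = (a + 2)*(a^2 - a - 20) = (a + 2)*(a + 4)*(a - 5)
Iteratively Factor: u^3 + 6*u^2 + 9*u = (u + 3)*(u^2 + 3*u) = u*(u + 3)*(u + 3)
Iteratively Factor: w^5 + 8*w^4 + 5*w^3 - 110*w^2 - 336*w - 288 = (w + 3)*(w^4 + 5*w^3 - 10*w^2 - 80*w - 96) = (w + 2)*(w + 3)*(w^3 + 3*w^2 - 16*w - 48) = (w + 2)*(w + 3)^2*(w^2 - 16) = (w - 4)*(w + 2)*(w + 3)^2*(w + 4)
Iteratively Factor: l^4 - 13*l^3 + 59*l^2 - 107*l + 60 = (l - 4)*(l^3 - 9*l^2 + 23*l - 15) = (l - 5)*(l - 4)*(l^2 - 4*l + 3) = (l - 5)*(l - 4)*(l - 1)*(l - 3)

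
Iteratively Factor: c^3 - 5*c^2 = (c)*(c^2 - 5*c) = c^2*(c - 5)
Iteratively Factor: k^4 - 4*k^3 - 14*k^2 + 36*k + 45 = (k + 1)*(k^3 - 5*k^2 - 9*k + 45) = (k - 5)*(k + 1)*(k^2 - 9) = (k - 5)*(k + 1)*(k + 3)*(k - 3)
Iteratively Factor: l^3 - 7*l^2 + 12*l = (l - 4)*(l^2 - 3*l) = (l - 4)*(l - 3)*(l)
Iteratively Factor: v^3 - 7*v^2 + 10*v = (v)*(v^2 - 7*v + 10) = v*(v - 2)*(v - 5)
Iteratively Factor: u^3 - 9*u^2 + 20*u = (u)*(u^2 - 9*u + 20) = u*(u - 5)*(u - 4)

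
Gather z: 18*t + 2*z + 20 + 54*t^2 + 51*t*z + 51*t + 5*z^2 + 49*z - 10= 54*t^2 + 69*t + 5*z^2 + z*(51*t + 51) + 10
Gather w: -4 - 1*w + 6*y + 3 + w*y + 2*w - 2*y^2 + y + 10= w*(y + 1) - 2*y^2 + 7*y + 9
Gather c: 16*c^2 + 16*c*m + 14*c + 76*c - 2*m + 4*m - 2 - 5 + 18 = 16*c^2 + c*(16*m + 90) + 2*m + 11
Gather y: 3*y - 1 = 3*y - 1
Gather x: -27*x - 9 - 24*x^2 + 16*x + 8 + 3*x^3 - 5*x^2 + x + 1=3*x^3 - 29*x^2 - 10*x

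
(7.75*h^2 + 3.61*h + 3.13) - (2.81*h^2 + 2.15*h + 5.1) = 4.94*h^2 + 1.46*h - 1.97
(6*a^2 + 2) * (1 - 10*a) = -60*a^3 + 6*a^2 - 20*a + 2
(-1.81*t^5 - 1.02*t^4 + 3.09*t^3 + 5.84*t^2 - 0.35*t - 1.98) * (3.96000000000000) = -7.1676*t^5 - 4.0392*t^4 + 12.2364*t^3 + 23.1264*t^2 - 1.386*t - 7.8408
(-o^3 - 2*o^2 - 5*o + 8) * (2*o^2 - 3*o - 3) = -2*o^5 - o^4 - o^3 + 37*o^2 - 9*o - 24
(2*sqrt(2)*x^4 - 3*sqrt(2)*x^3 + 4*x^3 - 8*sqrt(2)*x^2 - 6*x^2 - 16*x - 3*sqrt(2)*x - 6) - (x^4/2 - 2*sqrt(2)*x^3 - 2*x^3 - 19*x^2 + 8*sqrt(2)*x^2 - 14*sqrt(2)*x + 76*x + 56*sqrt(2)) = -x^4/2 + 2*sqrt(2)*x^4 - sqrt(2)*x^3 + 6*x^3 - 16*sqrt(2)*x^2 + 13*x^2 - 92*x + 11*sqrt(2)*x - 56*sqrt(2) - 6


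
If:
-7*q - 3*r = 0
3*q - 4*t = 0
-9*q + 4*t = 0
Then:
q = 0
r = 0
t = 0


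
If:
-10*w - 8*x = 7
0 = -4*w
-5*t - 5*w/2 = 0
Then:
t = 0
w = 0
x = -7/8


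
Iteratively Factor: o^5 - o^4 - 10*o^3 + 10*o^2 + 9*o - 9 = (o - 1)*(o^4 - 10*o^2 + 9) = (o - 1)*(o + 1)*(o^3 - o^2 - 9*o + 9) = (o - 1)^2*(o + 1)*(o^2 - 9) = (o - 1)^2*(o + 1)*(o + 3)*(o - 3)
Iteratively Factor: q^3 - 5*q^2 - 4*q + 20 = (q + 2)*(q^2 - 7*q + 10) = (q - 2)*(q + 2)*(q - 5)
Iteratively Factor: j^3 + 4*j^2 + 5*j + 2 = (j + 1)*(j^2 + 3*j + 2) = (j + 1)^2*(j + 2)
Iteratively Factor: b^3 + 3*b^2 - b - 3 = (b - 1)*(b^2 + 4*b + 3) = (b - 1)*(b + 1)*(b + 3)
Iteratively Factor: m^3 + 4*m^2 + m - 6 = (m - 1)*(m^2 + 5*m + 6) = (m - 1)*(m + 2)*(m + 3)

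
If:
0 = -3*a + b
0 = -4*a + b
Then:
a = 0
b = 0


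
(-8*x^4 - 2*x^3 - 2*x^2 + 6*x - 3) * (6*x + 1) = -48*x^5 - 20*x^4 - 14*x^3 + 34*x^2 - 12*x - 3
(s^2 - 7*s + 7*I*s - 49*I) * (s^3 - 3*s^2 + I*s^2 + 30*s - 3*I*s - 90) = s^5 - 10*s^4 + 8*I*s^4 + 44*s^3 - 80*I*s^3 - 230*s^2 + 378*I*s^2 + 483*s - 2100*I*s + 4410*I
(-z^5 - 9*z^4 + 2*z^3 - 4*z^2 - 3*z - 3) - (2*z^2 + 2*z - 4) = -z^5 - 9*z^4 + 2*z^3 - 6*z^2 - 5*z + 1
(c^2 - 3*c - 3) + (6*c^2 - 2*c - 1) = 7*c^2 - 5*c - 4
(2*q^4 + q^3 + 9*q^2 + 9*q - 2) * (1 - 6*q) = -12*q^5 - 4*q^4 - 53*q^3 - 45*q^2 + 21*q - 2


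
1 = 1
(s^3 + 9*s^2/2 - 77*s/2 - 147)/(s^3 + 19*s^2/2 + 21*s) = (s^2 + s - 42)/(s*(s + 6))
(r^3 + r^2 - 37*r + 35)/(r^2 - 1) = (r^2 + 2*r - 35)/(r + 1)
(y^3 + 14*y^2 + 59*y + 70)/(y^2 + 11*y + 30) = (y^2 + 9*y + 14)/(y + 6)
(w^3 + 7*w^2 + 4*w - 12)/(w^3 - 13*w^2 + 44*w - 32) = (w^2 + 8*w + 12)/(w^2 - 12*w + 32)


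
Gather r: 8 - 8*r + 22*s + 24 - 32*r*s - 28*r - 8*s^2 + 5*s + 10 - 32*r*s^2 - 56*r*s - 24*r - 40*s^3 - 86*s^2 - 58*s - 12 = r*(-32*s^2 - 88*s - 60) - 40*s^3 - 94*s^2 - 31*s + 30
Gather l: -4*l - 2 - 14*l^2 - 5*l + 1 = -14*l^2 - 9*l - 1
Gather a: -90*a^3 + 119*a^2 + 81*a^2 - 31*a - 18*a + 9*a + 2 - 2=-90*a^3 + 200*a^2 - 40*a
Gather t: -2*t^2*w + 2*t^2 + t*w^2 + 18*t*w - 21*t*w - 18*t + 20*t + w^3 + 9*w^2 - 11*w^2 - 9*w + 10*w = t^2*(2 - 2*w) + t*(w^2 - 3*w + 2) + w^3 - 2*w^2 + w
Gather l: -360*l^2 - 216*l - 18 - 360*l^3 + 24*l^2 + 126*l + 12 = -360*l^3 - 336*l^2 - 90*l - 6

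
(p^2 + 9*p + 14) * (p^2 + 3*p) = p^4 + 12*p^3 + 41*p^2 + 42*p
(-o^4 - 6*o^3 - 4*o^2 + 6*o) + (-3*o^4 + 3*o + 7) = -4*o^4 - 6*o^3 - 4*o^2 + 9*o + 7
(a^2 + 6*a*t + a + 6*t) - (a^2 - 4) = 6*a*t + a + 6*t + 4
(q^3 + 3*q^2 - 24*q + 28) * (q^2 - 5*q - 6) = q^5 - 2*q^4 - 45*q^3 + 130*q^2 + 4*q - 168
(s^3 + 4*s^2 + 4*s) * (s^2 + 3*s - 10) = s^5 + 7*s^4 + 6*s^3 - 28*s^2 - 40*s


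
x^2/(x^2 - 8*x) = x/(x - 8)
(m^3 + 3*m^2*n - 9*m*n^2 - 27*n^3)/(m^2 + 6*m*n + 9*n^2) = m - 3*n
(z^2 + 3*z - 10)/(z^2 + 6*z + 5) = (z - 2)/(z + 1)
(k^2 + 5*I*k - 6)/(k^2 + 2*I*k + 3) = (k + 2*I)/(k - I)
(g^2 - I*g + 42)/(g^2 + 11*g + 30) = (g^2 - I*g + 42)/(g^2 + 11*g + 30)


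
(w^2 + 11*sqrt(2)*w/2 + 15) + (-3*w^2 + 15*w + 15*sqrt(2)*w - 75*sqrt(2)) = -2*w^2 + 15*w + 41*sqrt(2)*w/2 - 75*sqrt(2) + 15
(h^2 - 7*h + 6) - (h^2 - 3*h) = 6 - 4*h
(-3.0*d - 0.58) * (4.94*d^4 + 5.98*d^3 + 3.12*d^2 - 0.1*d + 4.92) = -14.82*d^5 - 20.8052*d^4 - 12.8284*d^3 - 1.5096*d^2 - 14.702*d - 2.8536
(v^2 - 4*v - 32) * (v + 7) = v^3 + 3*v^2 - 60*v - 224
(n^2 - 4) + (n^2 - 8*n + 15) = 2*n^2 - 8*n + 11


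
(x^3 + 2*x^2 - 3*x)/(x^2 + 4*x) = (x^2 + 2*x - 3)/(x + 4)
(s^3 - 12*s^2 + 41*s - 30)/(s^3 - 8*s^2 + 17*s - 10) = (s - 6)/(s - 2)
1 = 1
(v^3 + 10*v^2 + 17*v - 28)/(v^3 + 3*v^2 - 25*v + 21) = (v + 4)/(v - 3)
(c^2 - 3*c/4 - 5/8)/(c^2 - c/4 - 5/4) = (c + 1/2)/(c + 1)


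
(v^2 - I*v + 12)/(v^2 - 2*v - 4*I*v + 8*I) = (v + 3*I)/(v - 2)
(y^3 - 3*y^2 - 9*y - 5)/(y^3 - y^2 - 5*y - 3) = (y - 5)/(y - 3)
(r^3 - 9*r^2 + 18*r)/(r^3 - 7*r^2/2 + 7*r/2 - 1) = 2*r*(r^2 - 9*r + 18)/(2*r^3 - 7*r^2 + 7*r - 2)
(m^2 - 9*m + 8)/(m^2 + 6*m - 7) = (m - 8)/(m + 7)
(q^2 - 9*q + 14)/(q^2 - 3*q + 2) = (q - 7)/(q - 1)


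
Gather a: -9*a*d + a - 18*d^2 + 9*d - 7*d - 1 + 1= a*(1 - 9*d) - 18*d^2 + 2*d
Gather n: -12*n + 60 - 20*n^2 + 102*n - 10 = -20*n^2 + 90*n + 50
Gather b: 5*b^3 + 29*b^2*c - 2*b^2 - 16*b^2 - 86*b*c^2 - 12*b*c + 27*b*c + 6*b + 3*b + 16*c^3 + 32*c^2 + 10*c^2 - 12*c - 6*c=5*b^3 + b^2*(29*c - 18) + b*(-86*c^2 + 15*c + 9) + 16*c^3 + 42*c^2 - 18*c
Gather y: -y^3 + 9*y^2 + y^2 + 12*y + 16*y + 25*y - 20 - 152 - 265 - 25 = -y^3 + 10*y^2 + 53*y - 462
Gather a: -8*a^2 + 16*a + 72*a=-8*a^2 + 88*a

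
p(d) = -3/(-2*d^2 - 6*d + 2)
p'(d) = -3*(4*d + 6)/(-2*d^2 - 6*d + 2)^2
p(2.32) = 0.13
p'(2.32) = -0.09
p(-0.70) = -0.57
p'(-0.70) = -0.35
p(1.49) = 0.26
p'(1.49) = -0.28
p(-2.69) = -0.82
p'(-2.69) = 1.06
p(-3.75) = 0.83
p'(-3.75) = 2.05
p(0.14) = -2.68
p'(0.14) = -15.67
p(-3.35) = 8.70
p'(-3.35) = 186.52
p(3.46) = 0.07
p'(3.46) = -0.03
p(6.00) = 0.03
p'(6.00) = -0.00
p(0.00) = -1.50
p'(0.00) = -4.50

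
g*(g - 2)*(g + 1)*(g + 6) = g^4 + 5*g^3 - 8*g^2 - 12*g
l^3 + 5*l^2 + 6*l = l*(l + 2)*(l + 3)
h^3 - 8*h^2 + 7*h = h*(h - 7)*(h - 1)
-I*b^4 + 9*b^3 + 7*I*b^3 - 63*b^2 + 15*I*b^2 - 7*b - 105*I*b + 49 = (b - 7)*(b + I)*(b + 7*I)*(-I*b + 1)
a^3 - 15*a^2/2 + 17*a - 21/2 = (a - 7/2)*(a - 3)*(a - 1)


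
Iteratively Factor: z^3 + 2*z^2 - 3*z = (z + 3)*(z^2 - z) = z*(z + 3)*(z - 1)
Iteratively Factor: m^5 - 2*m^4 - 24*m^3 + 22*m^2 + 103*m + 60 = (m + 1)*(m^4 - 3*m^3 - 21*m^2 + 43*m + 60) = (m + 1)^2*(m^3 - 4*m^2 - 17*m + 60) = (m - 5)*(m + 1)^2*(m^2 + m - 12) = (m - 5)*(m - 3)*(m + 1)^2*(m + 4)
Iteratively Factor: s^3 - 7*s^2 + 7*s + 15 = (s + 1)*(s^2 - 8*s + 15) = (s - 3)*(s + 1)*(s - 5)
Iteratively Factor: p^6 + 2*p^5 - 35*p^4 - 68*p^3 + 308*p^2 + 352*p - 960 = (p + 4)*(p^5 - 2*p^4 - 27*p^3 + 40*p^2 + 148*p - 240) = (p - 5)*(p + 4)*(p^4 + 3*p^3 - 12*p^2 - 20*p + 48) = (p - 5)*(p + 4)^2*(p^3 - p^2 - 8*p + 12) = (p - 5)*(p - 2)*(p + 4)^2*(p^2 + p - 6) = (p - 5)*(p - 2)^2*(p + 4)^2*(p + 3)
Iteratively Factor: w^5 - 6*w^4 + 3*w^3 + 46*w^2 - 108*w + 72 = (w + 3)*(w^4 - 9*w^3 + 30*w^2 - 44*w + 24) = (w - 2)*(w + 3)*(w^3 - 7*w^2 + 16*w - 12) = (w - 3)*(w - 2)*(w + 3)*(w^2 - 4*w + 4) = (w - 3)*(w - 2)^2*(w + 3)*(w - 2)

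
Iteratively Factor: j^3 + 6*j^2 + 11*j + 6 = (j + 3)*(j^2 + 3*j + 2) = (j + 2)*(j + 3)*(j + 1)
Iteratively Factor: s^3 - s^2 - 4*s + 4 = (s - 2)*(s^2 + s - 2) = (s - 2)*(s - 1)*(s + 2)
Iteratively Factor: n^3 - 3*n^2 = (n)*(n^2 - 3*n) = n*(n - 3)*(n)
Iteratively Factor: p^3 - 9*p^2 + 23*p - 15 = (p - 1)*(p^2 - 8*p + 15) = (p - 3)*(p - 1)*(p - 5)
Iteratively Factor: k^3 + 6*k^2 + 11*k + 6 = (k + 3)*(k^2 + 3*k + 2) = (k + 1)*(k + 3)*(k + 2)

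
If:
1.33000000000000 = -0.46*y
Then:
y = -2.89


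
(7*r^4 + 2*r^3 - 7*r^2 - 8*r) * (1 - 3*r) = -21*r^5 + r^4 + 23*r^3 + 17*r^2 - 8*r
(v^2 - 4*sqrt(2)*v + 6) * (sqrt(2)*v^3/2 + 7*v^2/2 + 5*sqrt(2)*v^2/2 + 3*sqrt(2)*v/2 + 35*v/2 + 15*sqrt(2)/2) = sqrt(2)*v^5/2 - v^4/2 + 5*sqrt(2)*v^4/2 - 19*sqrt(2)*v^3/2 - 5*v^3/2 - 95*sqrt(2)*v^2/2 + 9*v^2 + 9*sqrt(2)*v + 45*v + 45*sqrt(2)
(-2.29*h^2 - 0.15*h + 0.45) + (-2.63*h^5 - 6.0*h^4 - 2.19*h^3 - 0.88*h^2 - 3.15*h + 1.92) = -2.63*h^5 - 6.0*h^4 - 2.19*h^3 - 3.17*h^2 - 3.3*h + 2.37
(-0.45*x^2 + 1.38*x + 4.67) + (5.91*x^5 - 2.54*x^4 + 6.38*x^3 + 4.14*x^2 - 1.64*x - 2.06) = 5.91*x^5 - 2.54*x^4 + 6.38*x^3 + 3.69*x^2 - 0.26*x + 2.61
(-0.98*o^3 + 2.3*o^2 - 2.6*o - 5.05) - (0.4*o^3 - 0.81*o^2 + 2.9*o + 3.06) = -1.38*o^3 + 3.11*o^2 - 5.5*o - 8.11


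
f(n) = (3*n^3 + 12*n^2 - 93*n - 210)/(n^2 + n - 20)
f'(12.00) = 3.41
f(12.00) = 41.07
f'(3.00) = 25.31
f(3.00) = 37.50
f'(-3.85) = 18.48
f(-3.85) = -17.14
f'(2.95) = 23.27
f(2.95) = 36.29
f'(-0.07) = 5.15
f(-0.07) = 10.14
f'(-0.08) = 5.15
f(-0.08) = 10.09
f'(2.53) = 13.53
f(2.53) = 28.90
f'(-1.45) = 5.33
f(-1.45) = 3.05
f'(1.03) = 6.04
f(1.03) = 16.18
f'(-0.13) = 5.13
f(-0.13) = 9.83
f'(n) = (-2*n - 1)*(3*n^3 + 12*n^2 - 93*n - 210)/(n^2 + n - 20)^2 + (9*n^2 + 24*n - 93)/(n^2 + n - 20)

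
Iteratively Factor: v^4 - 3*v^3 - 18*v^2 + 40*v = (v)*(v^3 - 3*v^2 - 18*v + 40) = v*(v - 2)*(v^2 - v - 20) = v*(v - 2)*(v + 4)*(v - 5)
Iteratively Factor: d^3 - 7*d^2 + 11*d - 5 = (d - 1)*(d^2 - 6*d + 5) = (d - 5)*(d - 1)*(d - 1)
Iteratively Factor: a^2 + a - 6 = (a + 3)*(a - 2)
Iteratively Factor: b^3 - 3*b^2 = (b - 3)*(b^2) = b*(b - 3)*(b)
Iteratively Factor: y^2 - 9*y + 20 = (y - 4)*(y - 5)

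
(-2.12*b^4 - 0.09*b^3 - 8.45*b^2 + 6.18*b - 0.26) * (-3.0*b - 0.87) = 6.36*b^5 + 2.1144*b^4 + 25.4283*b^3 - 11.1885*b^2 - 4.5966*b + 0.2262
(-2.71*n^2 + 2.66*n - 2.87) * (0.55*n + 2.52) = -1.4905*n^3 - 5.3662*n^2 + 5.1247*n - 7.2324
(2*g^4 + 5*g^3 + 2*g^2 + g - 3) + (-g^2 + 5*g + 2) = 2*g^4 + 5*g^3 + g^2 + 6*g - 1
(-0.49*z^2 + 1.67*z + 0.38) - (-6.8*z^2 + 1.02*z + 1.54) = 6.31*z^2 + 0.65*z - 1.16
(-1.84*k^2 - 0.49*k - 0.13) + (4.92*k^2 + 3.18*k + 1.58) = 3.08*k^2 + 2.69*k + 1.45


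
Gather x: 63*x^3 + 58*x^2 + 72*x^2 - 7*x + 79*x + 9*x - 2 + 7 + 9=63*x^3 + 130*x^2 + 81*x + 14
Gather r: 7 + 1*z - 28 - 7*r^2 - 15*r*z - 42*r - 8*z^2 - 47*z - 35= -7*r^2 + r*(-15*z - 42) - 8*z^2 - 46*z - 56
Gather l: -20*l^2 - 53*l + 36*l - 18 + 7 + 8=-20*l^2 - 17*l - 3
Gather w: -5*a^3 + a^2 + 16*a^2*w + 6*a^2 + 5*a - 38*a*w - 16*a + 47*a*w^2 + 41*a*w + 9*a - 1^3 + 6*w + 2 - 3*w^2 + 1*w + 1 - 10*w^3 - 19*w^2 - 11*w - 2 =-5*a^3 + 7*a^2 - 2*a - 10*w^3 + w^2*(47*a - 22) + w*(16*a^2 + 3*a - 4)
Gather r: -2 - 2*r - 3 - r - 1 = -3*r - 6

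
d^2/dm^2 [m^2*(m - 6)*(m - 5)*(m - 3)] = 20*m^3 - 168*m^2 + 378*m - 180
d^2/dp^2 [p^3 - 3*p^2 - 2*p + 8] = 6*p - 6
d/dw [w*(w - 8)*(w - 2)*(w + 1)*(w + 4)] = 5*w^4 - 20*w^3 - 90*w^2 + 80*w + 64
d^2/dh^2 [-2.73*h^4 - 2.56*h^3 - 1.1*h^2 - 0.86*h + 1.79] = -32.76*h^2 - 15.36*h - 2.2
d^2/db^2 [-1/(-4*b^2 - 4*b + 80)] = (-b^2 - b + (2*b + 1)^2 + 20)/(2*(b^2 + b - 20)^3)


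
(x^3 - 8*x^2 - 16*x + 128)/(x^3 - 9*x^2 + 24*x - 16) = (x^2 - 4*x - 32)/(x^2 - 5*x + 4)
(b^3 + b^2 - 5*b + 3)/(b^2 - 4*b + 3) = (b^2 + 2*b - 3)/(b - 3)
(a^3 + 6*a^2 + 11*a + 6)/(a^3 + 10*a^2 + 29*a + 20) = (a^2 + 5*a + 6)/(a^2 + 9*a + 20)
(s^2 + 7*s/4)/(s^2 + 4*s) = (s + 7/4)/(s + 4)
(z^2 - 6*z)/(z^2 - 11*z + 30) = z/(z - 5)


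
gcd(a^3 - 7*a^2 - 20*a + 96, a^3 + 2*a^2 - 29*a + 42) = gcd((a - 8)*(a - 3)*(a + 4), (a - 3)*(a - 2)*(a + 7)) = a - 3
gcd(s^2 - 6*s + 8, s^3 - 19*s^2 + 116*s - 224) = s - 4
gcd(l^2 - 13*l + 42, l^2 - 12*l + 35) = l - 7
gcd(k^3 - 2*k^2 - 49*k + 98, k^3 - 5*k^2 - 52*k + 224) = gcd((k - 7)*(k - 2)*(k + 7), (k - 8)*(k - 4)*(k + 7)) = k + 7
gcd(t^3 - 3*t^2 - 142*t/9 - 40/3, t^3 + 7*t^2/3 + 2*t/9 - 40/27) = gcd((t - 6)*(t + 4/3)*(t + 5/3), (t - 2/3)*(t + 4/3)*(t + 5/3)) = t^2 + 3*t + 20/9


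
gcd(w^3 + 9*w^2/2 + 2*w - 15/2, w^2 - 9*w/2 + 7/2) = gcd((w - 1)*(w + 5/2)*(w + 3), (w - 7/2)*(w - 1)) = w - 1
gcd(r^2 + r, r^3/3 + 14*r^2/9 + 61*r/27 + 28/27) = r + 1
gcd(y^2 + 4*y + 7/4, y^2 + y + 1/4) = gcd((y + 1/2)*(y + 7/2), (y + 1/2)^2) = y + 1/2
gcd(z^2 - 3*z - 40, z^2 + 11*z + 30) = z + 5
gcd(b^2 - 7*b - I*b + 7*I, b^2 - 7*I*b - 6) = b - I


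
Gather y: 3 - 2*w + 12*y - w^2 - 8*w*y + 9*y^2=-w^2 - 2*w + 9*y^2 + y*(12 - 8*w) + 3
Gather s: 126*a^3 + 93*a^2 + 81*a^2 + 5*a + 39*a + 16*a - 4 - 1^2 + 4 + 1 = 126*a^3 + 174*a^2 + 60*a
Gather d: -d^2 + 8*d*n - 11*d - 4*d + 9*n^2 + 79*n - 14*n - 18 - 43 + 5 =-d^2 + d*(8*n - 15) + 9*n^2 + 65*n - 56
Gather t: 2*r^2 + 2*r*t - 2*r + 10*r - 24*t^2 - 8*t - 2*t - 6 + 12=2*r^2 + 8*r - 24*t^2 + t*(2*r - 10) + 6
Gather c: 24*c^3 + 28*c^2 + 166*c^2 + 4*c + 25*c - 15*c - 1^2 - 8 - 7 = 24*c^3 + 194*c^2 + 14*c - 16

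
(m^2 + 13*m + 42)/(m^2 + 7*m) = (m + 6)/m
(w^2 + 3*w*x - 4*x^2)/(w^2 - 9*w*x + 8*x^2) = (-w - 4*x)/(-w + 8*x)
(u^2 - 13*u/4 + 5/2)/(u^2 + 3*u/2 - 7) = (4*u - 5)/(2*(2*u + 7))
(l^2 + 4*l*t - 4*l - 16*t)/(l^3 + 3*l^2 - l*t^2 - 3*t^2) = (l^2 + 4*l*t - 4*l - 16*t)/(l^3 + 3*l^2 - l*t^2 - 3*t^2)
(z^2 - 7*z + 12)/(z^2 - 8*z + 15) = (z - 4)/(z - 5)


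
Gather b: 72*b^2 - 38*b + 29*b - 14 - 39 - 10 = 72*b^2 - 9*b - 63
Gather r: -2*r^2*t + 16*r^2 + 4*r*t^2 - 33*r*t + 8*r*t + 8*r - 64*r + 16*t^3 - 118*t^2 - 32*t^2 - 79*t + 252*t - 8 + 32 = r^2*(16 - 2*t) + r*(4*t^2 - 25*t - 56) + 16*t^3 - 150*t^2 + 173*t + 24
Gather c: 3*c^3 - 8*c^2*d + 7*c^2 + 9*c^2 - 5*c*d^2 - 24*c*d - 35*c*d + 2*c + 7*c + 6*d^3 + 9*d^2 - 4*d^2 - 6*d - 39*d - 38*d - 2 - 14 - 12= 3*c^3 + c^2*(16 - 8*d) + c*(-5*d^2 - 59*d + 9) + 6*d^3 + 5*d^2 - 83*d - 28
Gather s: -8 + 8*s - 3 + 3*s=11*s - 11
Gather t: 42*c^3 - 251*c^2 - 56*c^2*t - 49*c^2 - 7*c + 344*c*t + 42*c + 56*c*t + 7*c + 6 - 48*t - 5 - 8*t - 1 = 42*c^3 - 300*c^2 + 42*c + t*(-56*c^2 + 400*c - 56)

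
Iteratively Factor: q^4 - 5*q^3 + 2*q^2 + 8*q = (q - 4)*(q^3 - q^2 - 2*q) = q*(q - 4)*(q^2 - q - 2) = q*(q - 4)*(q + 1)*(q - 2)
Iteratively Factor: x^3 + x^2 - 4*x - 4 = (x + 1)*(x^2 - 4) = (x + 1)*(x + 2)*(x - 2)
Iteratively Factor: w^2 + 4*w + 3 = (w + 3)*(w + 1)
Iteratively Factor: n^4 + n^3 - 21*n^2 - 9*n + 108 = (n - 3)*(n^3 + 4*n^2 - 9*n - 36) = (n - 3)*(n + 4)*(n^2 - 9) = (n - 3)*(n + 3)*(n + 4)*(n - 3)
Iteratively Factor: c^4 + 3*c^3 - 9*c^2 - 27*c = (c)*(c^3 + 3*c^2 - 9*c - 27) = c*(c + 3)*(c^2 - 9) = c*(c + 3)^2*(c - 3)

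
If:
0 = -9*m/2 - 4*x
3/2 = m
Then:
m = 3/2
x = -27/16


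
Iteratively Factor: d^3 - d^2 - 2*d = (d)*(d^2 - d - 2) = d*(d - 2)*(d + 1)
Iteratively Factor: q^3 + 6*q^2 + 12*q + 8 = (q + 2)*(q^2 + 4*q + 4) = (q + 2)^2*(q + 2)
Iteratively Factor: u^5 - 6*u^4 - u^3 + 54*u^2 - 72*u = (u - 4)*(u^4 - 2*u^3 - 9*u^2 + 18*u) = (u - 4)*(u - 2)*(u^3 - 9*u) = u*(u - 4)*(u - 2)*(u^2 - 9) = u*(u - 4)*(u - 3)*(u - 2)*(u + 3)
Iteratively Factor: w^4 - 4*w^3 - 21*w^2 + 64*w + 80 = (w - 4)*(w^3 - 21*w - 20) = (w - 5)*(w - 4)*(w^2 + 5*w + 4) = (w - 5)*(w - 4)*(w + 1)*(w + 4)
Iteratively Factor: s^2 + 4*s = (s + 4)*(s)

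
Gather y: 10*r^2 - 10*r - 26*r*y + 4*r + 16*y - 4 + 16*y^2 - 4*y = 10*r^2 - 6*r + 16*y^2 + y*(12 - 26*r) - 4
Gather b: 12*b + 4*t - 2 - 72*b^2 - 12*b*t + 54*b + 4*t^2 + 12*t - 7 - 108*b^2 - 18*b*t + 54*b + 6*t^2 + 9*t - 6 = -180*b^2 + b*(120 - 30*t) + 10*t^2 + 25*t - 15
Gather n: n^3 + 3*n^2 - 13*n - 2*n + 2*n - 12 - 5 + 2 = n^3 + 3*n^2 - 13*n - 15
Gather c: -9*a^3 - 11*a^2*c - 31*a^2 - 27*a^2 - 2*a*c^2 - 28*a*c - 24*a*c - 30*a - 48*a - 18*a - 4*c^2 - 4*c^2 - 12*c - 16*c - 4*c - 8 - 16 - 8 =-9*a^3 - 58*a^2 - 96*a + c^2*(-2*a - 8) + c*(-11*a^2 - 52*a - 32) - 32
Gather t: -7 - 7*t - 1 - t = -8*t - 8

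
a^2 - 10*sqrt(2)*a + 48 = (a - 6*sqrt(2))*(a - 4*sqrt(2))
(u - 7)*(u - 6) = u^2 - 13*u + 42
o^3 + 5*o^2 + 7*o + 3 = (o + 1)^2*(o + 3)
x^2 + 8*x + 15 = (x + 3)*(x + 5)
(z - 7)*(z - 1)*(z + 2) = z^3 - 6*z^2 - 9*z + 14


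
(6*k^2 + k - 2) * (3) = 18*k^2 + 3*k - 6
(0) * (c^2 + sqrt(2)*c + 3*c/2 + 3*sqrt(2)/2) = 0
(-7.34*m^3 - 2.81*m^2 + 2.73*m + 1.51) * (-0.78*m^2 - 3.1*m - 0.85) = 5.7252*m^5 + 24.9458*m^4 + 12.8206*m^3 - 7.2523*m^2 - 7.0015*m - 1.2835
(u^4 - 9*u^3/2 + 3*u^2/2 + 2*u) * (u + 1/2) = u^5 - 4*u^4 - 3*u^3/4 + 11*u^2/4 + u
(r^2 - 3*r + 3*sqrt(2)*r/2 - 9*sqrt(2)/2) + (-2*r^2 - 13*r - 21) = -r^2 - 16*r + 3*sqrt(2)*r/2 - 21 - 9*sqrt(2)/2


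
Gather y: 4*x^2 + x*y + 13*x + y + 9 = 4*x^2 + 13*x + y*(x + 1) + 9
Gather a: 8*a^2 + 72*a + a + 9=8*a^2 + 73*a + 9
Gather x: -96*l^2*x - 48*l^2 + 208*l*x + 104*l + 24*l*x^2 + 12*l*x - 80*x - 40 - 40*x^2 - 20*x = -48*l^2 + 104*l + x^2*(24*l - 40) + x*(-96*l^2 + 220*l - 100) - 40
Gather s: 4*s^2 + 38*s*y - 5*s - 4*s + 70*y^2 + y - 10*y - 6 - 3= 4*s^2 + s*(38*y - 9) + 70*y^2 - 9*y - 9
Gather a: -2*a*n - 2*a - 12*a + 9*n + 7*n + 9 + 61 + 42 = a*(-2*n - 14) + 16*n + 112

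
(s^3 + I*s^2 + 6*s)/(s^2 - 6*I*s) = (s^2 + I*s + 6)/(s - 6*I)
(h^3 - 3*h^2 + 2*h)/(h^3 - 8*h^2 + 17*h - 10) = h/(h - 5)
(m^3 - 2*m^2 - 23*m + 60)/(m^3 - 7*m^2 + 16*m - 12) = (m^2 + m - 20)/(m^2 - 4*m + 4)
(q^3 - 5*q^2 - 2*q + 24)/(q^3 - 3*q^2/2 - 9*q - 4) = 2*(q - 3)/(2*q + 1)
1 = 1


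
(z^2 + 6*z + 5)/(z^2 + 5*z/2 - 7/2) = 2*(z^2 + 6*z + 5)/(2*z^2 + 5*z - 7)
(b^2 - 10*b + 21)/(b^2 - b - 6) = (b - 7)/(b + 2)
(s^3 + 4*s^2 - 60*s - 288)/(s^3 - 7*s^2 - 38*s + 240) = (s + 6)/(s - 5)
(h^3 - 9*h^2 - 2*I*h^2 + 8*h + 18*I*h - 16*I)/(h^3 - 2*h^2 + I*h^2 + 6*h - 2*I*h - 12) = (h^2 - 9*h + 8)/(h^2 + h*(-2 + 3*I) - 6*I)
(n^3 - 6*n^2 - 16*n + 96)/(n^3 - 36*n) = (n^2 - 16)/(n*(n + 6))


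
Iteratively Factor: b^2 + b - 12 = (b - 3)*(b + 4)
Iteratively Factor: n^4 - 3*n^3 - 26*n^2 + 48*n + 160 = (n - 5)*(n^3 + 2*n^2 - 16*n - 32) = (n - 5)*(n - 4)*(n^2 + 6*n + 8) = (n - 5)*(n - 4)*(n + 2)*(n + 4)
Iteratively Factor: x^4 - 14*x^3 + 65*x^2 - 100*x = (x)*(x^3 - 14*x^2 + 65*x - 100) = x*(x - 4)*(x^2 - 10*x + 25) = x*(x - 5)*(x - 4)*(x - 5)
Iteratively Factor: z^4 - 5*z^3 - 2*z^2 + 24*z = (z - 4)*(z^3 - z^2 - 6*z) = (z - 4)*(z - 3)*(z^2 + 2*z) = z*(z - 4)*(z - 3)*(z + 2)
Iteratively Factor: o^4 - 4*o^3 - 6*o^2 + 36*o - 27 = (o + 3)*(o^3 - 7*o^2 + 15*o - 9) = (o - 3)*(o + 3)*(o^2 - 4*o + 3) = (o - 3)*(o - 1)*(o + 3)*(o - 3)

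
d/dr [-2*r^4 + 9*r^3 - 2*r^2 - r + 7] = -8*r^3 + 27*r^2 - 4*r - 1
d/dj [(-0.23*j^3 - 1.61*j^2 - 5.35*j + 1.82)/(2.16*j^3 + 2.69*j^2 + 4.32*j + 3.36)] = (2.8589*j^4 + 21.1248*j^3 - 6.6757*j^2 - 20.6108*j - 25.8384)/(4.6656*j^6 + 11.6208*j^5 + 25.8985*j^4 + 37.7568*j^3 + 36.7392*j^2 + 29.0304*j + 11.2896)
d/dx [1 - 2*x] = -2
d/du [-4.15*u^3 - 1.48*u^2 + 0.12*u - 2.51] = -12.45*u^2 - 2.96*u + 0.12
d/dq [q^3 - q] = 3*q^2 - 1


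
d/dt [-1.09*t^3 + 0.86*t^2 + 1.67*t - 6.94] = -3.27*t^2 + 1.72*t + 1.67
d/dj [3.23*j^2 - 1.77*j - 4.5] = 6.46*j - 1.77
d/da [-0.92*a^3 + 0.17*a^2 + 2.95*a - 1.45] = -2.76*a^2 + 0.34*a + 2.95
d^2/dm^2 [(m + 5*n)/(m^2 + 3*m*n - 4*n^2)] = 2*((m + 5*n)*(2*m + 3*n)^2 - (3*m + 8*n)*(m^2 + 3*m*n - 4*n^2))/(m^2 + 3*m*n - 4*n^2)^3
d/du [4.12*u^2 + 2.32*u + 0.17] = 8.24*u + 2.32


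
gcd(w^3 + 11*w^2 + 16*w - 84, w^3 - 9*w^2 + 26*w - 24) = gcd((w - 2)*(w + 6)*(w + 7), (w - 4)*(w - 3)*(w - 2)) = w - 2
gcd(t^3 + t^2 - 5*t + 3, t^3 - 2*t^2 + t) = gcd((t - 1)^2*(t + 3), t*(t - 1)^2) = t^2 - 2*t + 1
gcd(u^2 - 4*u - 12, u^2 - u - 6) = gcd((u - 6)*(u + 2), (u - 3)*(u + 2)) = u + 2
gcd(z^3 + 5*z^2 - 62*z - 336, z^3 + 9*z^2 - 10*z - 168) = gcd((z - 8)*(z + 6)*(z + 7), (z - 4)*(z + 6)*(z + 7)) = z^2 + 13*z + 42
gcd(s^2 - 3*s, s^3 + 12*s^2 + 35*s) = s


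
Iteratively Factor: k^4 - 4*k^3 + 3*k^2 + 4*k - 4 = (k - 2)*(k^3 - 2*k^2 - k + 2) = (k - 2)*(k + 1)*(k^2 - 3*k + 2) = (k - 2)^2*(k + 1)*(k - 1)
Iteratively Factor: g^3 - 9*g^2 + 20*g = (g)*(g^2 - 9*g + 20) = g*(g - 4)*(g - 5)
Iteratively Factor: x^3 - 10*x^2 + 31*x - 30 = (x - 3)*(x^2 - 7*x + 10) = (x - 5)*(x - 3)*(x - 2)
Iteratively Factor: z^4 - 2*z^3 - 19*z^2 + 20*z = (z + 4)*(z^3 - 6*z^2 + 5*z) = (z - 5)*(z + 4)*(z^2 - z) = z*(z - 5)*(z + 4)*(z - 1)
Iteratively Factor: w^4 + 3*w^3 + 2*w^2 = (w + 2)*(w^3 + w^2) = w*(w + 2)*(w^2 + w) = w^2*(w + 2)*(w + 1)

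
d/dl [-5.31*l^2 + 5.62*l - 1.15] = 5.62 - 10.62*l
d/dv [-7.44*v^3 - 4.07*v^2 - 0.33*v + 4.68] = -22.32*v^2 - 8.14*v - 0.33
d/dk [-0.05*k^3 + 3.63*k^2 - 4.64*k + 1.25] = -0.15*k^2 + 7.26*k - 4.64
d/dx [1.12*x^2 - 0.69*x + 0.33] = 2.24*x - 0.69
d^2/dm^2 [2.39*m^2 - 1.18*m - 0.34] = 4.78000000000000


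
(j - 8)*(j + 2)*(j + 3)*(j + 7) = j^4 + 4*j^3 - 55*j^2 - 286*j - 336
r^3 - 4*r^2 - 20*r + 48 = (r - 6)*(r - 2)*(r + 4)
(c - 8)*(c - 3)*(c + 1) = c^3 - 10*c^2 + 13*c + 24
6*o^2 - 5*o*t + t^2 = (-3*o + t)*(-2*o + t)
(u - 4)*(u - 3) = u^2 - 7*u + 12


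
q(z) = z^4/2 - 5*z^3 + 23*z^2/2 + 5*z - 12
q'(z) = 2*z^3 - 15*z^2 + 23*z + 5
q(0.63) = -5.46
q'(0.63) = 14.04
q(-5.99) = 2088.97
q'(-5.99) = -1100.82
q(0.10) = -11.39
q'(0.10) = 7.15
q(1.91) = 11.32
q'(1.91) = 8.14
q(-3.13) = 286.33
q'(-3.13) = -275.27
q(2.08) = 12.52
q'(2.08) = 5.94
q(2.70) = 13.49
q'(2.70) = -2.88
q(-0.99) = -0.35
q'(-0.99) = -34.41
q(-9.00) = 7800.00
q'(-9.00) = -2875.00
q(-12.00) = 20592.00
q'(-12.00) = -5887.00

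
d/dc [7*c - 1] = 7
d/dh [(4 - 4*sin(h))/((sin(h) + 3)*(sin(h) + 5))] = 4*(sin(h)^2 - 2*sin(h) - 23)*cos(h)/((sin(h) + 3)^2*(sin(h) + 5)^2)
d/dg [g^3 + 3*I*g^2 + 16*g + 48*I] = 3*g^2 + 6*I*g + 16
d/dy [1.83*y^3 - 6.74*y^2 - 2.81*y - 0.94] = 5.49*y^2 - 13.48*y - 2.81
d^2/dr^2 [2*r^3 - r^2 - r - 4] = 12*r - 2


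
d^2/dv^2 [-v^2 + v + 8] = -2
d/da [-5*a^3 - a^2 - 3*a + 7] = -15*a^2 - 2*a - 3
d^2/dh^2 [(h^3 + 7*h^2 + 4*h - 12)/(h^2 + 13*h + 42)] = 80/(h^3 + 21*h^2 + 147*h + 343)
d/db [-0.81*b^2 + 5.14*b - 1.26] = 5.14 - 1.62*b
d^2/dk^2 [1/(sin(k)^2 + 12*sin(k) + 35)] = 2*(-2*sin(k)^4 - 18*sin(k)^3 + sin(k)^2 + 246*sin(k) + 109)/(sin(k)^2 + 12*sin(k) + 35)^3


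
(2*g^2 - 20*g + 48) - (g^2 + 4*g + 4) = g^2 - 24*g + 44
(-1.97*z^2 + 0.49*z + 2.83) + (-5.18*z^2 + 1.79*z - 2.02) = -7.15*z^2 + 2.28*z + 0.81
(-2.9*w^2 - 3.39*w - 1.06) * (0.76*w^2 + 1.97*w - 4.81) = -2.204*w^4 - 8.2894*w^3 + 6.4651*w^2 + 14.2177*w + 5.0986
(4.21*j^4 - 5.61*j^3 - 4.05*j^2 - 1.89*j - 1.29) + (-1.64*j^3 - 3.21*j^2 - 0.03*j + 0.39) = 4.21*j^4 - 7.25*j^3 - 7.26*j^2 - 1.92*j - 0.9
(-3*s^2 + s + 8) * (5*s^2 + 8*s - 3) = -15*s^4 - 19*s^3 + 57*s^2 + 61*s - 24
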